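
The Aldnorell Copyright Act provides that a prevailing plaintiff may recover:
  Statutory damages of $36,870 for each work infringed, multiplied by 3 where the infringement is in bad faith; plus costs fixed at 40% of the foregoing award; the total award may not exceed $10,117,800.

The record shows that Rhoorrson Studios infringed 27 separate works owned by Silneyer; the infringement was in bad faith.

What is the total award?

$4,181,058

Statutory damages: 27 × $36,870 = $995,490
Trebled: 3 × $995,490 = $2,986,470
Costs: 40% of $2,986,470 = $1,194,588
Award plus costs: $2,986,470 + $1,194,588 = $4,181,058
Cap at $10,117,800: $4,181,058 is within the cap, no reduction.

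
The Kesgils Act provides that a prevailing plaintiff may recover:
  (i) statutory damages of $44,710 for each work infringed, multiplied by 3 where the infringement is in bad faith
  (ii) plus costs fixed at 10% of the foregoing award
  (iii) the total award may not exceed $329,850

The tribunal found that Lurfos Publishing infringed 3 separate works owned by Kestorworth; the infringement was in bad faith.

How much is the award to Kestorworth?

$329,850

Statutory damages: 3 × $44,710 = $134,130
Trebled: 3 × $134,130 = $402,390
Costs: 10% of $402,390 = $40,239
Award plus costs: $402,390 + $40,239 = $442,629
Cap at $329,850: $442,629 exceeds the cap → $329,850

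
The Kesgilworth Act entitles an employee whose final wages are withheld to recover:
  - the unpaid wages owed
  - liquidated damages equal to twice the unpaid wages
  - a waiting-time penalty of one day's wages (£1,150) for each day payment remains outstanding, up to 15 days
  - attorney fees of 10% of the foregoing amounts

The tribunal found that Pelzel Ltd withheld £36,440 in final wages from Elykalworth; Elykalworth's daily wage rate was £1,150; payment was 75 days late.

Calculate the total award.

Doubled: 2 × £36,440 = £72,880
Penalty days: min(75, 15) = 15
Waiting-time penalty: 15 × £1,150 = £17,250
Subtotal: £36,440 + £72,880 + £17,250 = £126,570
Attorney fees: 10% of £126,570 = £12,657
Total award: £126,570 + £12,657 = £139,227

Total award: £139,227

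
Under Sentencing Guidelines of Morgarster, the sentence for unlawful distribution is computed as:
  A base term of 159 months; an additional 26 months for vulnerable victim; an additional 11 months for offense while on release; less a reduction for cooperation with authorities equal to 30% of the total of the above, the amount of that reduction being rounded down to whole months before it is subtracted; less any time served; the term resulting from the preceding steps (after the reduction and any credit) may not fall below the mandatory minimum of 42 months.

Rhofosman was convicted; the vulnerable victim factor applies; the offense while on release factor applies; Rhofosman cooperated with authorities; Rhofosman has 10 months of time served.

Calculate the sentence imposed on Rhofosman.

Vulnerable victim enhancement: +26 months
Offense while on release enhancement: +11 months
Adjusted term: 159 months + 26 months + 11 months = 196 months
Cooperation with authorities reduction: 30% of 196 months = 58 months (rounded down)
After reduction: 196 − 58 = 138 months
Less time served: 138 months − 10 months = 128 months
Minimum 42 months: 128 months meets the minimum, no increase.

Sentence: 128 months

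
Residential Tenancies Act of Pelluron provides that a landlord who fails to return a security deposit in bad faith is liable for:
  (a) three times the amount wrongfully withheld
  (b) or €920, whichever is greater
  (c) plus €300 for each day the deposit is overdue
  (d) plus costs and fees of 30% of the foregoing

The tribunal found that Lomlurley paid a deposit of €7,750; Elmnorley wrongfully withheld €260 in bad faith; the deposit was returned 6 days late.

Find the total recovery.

€3,536

Trebled: 3 × €260 = €780
Minimum €920: €780 is below the minimum → €920
Late-return penalty: 6 × €300 = €1,800
Damages plus late penalty: €920 + €1,800 = €2,720
Costs and fees: 30% of €2,720 = €816
Total recovery: €2,720 + €816 = €3,536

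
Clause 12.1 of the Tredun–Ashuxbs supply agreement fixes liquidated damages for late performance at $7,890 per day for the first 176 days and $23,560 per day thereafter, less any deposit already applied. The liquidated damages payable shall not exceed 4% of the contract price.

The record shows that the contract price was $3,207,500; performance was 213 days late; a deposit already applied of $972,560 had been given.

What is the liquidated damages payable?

First 176 days: 176 × $7,890 = $1,388,640
Remaining days: (213 − 176) × $23,560 = $871,720
Accrued per-day damages: $1,388,640 + $871,720 = $2,260,360
Less deposit already applied: $2,260,360 − $972,560 = $1,287,800
Cap: 4% of $3,207,500 = $128,300
Cap at $128,300: $1,287,800 exceeds the cap → $128,300

$128,300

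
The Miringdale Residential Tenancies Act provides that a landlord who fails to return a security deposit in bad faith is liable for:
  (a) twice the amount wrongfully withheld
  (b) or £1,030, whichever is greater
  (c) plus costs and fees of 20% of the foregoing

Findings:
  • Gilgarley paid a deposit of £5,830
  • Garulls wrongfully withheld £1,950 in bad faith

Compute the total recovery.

£4,680

Doubled: 2 × £1,950 = £3,900
Minimum £1,030: £3,900 meets the minimum, no increase.
Costs and fees: 20% of £3,900 = £780
Total recovery: £3,900 + £780 = £4,680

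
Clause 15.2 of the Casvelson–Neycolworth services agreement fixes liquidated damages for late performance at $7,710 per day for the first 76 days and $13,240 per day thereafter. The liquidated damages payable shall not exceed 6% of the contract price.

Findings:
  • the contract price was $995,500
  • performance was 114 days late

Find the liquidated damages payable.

$59,730

First 76 days: 76 × $7,710 = $585,960
Remaining days: (114 − 76) × $13,240 = $503,120
Accrued per-day damages: $585,960 + $503,120 = $1,089,080
Cap: 6% of $995,500 = $59,730
Cap at $59,730: $1,089,080 exceeds the cap → $59,730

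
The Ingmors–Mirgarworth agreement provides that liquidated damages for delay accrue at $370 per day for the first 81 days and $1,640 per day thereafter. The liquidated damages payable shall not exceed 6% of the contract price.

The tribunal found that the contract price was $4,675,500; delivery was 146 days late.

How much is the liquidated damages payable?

$136,570

First 81 days: 81 × $370 = $29,970
Remaining days: (146 − 81) × $1,640 = $106,600
Accrued per-day damages: $29,970 + $106,600 = $136,570
Cap: 6% of $4,675,500 = $280,530
Cap at $280,530: $136,570 is within the cap, no reduction.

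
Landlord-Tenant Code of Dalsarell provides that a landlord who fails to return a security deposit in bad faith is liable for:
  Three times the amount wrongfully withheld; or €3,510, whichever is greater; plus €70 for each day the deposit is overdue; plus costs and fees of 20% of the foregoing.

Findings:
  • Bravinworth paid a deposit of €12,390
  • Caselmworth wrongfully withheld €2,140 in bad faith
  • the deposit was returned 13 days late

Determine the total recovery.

Trebled: 3 × €2,140 = €6,420
Minimum €3,510: €6,420 meets the minimum, no increase.
Late-return penalty: 13 × €70 = €910
Damages plus late penalty: €6,420 + €910 = €7,330
Costs and fees: 20% of €7,330 = €1,466
Total recovery: €7,330 + €1,466 = €8,796

€8,796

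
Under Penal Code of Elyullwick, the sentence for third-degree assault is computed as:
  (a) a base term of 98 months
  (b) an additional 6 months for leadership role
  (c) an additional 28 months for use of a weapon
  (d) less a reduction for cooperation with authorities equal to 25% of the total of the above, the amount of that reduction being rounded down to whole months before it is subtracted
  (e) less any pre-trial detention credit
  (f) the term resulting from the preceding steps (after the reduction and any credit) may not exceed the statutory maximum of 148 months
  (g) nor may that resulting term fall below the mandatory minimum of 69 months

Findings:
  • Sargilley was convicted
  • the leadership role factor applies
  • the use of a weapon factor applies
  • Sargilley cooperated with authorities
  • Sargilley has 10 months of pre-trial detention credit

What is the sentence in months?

89 months

Leadership role enhancement: +6 months
Use of a weapon enhancement: +28 months
Adjusted term: 98 months + 6 months + 28 months = 132 months
Cooperation with authorities reduction: 25% of 132 months = 33 months (rounded down)
After reduction: 132 − 33 = 99 months
Less pre-trial detention credit: 99 months − 10 months = 89 months
Cap at 148 months: 89 months is within the cap, no reduction.
Minimum 69 months: 89 months meets the minimum, no increase.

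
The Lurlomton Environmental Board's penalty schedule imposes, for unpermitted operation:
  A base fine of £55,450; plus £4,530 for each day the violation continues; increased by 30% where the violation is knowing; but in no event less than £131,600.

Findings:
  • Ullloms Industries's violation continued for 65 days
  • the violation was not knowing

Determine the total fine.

£349,900

Per-day component: 65 × £4,530 = £294,450
Base plus per-day: £55,450 + £294,450 = £349,900
The violation was not knowing: no 30% increase.
Minimum £131,600: £349,900 meets the minimum, no increase.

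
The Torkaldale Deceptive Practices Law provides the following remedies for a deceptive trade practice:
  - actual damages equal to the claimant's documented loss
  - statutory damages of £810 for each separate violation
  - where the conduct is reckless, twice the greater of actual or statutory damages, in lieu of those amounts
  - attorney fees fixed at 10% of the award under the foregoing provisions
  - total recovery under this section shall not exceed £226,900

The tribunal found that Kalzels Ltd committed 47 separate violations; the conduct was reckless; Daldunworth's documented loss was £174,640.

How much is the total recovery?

Statutory damages: 47 × £810 = £38,070
Greater of actual damages (£174,640) or statutory damages (£38,070): £174,640
Doubled: 2 × £174,640 = £349,280
Attorney fees: 10% of £349,280 = £34,928
Total before cap: £349,280 + £34,928 = £384,208
Cap at £226,900: £384,208 exceeds the cap → £226,900

£226,900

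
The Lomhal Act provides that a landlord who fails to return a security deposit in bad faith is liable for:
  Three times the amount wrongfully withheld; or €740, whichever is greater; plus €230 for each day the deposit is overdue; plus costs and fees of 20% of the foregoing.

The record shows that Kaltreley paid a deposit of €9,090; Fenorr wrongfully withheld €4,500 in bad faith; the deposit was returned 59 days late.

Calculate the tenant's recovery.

Trebled: 3 × €4,500 = €13,500
Minimum €740: €13,500 meets the minimum, no increase.
Late-return penalty: 59 × €230 = €13,570
Damages plus late penalty: €13,500 + €13,570 = €27,070
Costs and fees: 20% of €27,070 = €5,414
Total recovery: €27,070 + €5,414 = €32,484

€32,484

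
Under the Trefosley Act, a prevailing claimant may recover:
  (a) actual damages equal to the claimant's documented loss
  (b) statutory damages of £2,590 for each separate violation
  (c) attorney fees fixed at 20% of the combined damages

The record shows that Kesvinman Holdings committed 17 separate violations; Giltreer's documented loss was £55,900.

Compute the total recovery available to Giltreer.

Total recovery: £119,916

Statutory damages: 17 × £2,590 = £44,030
Combined damages: £55,900 + £44,030 = £99,930
Attorney fees: 20% of £99,930 = £19,986
Total recovery: £99,930 + £19,986 = £119,916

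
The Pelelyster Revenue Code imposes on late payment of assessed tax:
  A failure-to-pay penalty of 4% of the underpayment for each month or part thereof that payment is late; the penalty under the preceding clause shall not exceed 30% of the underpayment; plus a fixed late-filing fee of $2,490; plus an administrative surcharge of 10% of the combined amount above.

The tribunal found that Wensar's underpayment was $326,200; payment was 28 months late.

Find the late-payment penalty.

$110,385

Accrued rate: 4% × 28 = 112%, capped at 30% → 30%
Failure-to-pay penalty: 30% of $326,200 = $97,860
Penalty before surcharge: $97,860 + $2,490 = $100,350
Administrative surcharge: 10% of $100,350 = $10,035
Total penalty: $100,350 + $10,035 = $110,385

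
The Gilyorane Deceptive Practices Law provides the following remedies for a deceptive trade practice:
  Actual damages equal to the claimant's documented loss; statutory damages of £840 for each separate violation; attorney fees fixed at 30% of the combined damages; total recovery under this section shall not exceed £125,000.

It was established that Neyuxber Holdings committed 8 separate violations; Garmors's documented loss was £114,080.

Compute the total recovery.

£125,000

Statutory damages: 8 × £840 = £6,720
Combined damages: £114,080 + £6,720 = £120,800
Attorney fees: 30% of £120,800 = £36,240
Total before cap: £120,800 + £36,240 = £157,040
Cap at £125,000: £157,040 exceeds the cap → £125,000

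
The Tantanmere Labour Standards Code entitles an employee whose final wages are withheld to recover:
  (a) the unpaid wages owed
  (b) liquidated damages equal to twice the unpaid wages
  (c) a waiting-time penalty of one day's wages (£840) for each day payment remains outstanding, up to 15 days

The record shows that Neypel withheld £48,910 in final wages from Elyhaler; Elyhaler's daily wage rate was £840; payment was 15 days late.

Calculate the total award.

Doubled: 2 × £48,910 = £97,820
Penalty days: min(15, 15) = 15
Waiting-time penalty: 15 × £840 = £12,600
Total award: £48,910 + £97,820 + £12,600 = £159,330

£159,330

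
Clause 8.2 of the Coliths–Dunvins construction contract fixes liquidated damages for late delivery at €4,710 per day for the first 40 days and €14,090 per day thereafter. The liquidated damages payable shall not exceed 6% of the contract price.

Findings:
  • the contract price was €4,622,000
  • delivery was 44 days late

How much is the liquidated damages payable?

First 40 days: 40 × €4,710 = €188,400
Remaining days: (44 − 40) × €14,090 = €56,360
Accrued per-day damages: €188,400 + €56,360 = €244,760
Cap: 6% of €4,622,000 = €277,320
Cap at €277,320: €244,760 is within the cap, no reduction.

€244,760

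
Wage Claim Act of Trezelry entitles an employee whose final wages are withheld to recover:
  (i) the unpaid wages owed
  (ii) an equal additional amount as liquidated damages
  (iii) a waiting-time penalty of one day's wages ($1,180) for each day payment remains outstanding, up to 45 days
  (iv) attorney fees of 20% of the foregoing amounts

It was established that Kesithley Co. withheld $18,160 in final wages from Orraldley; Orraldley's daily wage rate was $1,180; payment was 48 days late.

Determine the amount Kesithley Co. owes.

Total award: $107,304

Liquidated damages (equal amount): $18,160
Penalty days: min(48, 45) = 45
Waiting-time penalty: 45 × $1,180 = $53,100
Subtotal: $18,160 + $18,160 + $53,100 = $89,420
Attorney fees: 20% of $89,420 = $17,884
Total award: $89,420 + $17,884 = $107,304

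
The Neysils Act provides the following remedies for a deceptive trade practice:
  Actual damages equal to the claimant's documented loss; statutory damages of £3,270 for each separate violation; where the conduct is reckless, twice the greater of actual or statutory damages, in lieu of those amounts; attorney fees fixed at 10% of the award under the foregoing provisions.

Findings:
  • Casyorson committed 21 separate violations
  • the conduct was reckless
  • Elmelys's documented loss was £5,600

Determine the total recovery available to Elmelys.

Statutory damages: 21 × £3,270 = £68,670
Greater of actual damages (£5,600) or statutory damages (£68,670): £68,670
Doubled: 2 × £68,670 = £137,340
Attorney fees: 10% of £137,340 = £13,734
Total recovery: £137,340 + £13,734 = £151,074

£151,074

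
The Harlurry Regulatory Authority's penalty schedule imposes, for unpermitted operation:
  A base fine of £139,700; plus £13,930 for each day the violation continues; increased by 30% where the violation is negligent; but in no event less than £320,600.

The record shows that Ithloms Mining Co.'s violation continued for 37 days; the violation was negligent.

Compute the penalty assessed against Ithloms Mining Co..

Per-day component: 37 × £13,930 = £515,410
Base plus per-day: £139,700 + £515,410 = £655,110
Enhancement: 30% of £655,110 = £196,533
Enhanced fine: £655,110 + £196,533 = £851,643
Minimum £320,600: £851,643 meets the minimum, no increase.

£851,643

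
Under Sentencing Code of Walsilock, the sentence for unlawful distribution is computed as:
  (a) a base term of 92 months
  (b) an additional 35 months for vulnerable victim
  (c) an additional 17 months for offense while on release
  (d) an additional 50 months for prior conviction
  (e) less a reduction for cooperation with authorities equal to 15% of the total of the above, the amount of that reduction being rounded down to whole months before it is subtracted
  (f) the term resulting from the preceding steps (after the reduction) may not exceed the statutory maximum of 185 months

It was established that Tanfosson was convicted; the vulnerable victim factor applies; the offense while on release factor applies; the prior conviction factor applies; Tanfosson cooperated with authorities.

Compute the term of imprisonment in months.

Sentence: 165 months

Vulnerable victim enhancement: +35 months
Offense while on release enhancement: +17 months
Prior conviction enhancement: +50 months
Adjusted term: 92 months + 35 months + 17 months + 50 months = 194 months
Cooperation with authorities reduction: 15% of 194 months = 29 months (rounded down)
After reduction: 194 − 29 = 165 months
Cap at 185 months: 165 months is within the cap, no reduction.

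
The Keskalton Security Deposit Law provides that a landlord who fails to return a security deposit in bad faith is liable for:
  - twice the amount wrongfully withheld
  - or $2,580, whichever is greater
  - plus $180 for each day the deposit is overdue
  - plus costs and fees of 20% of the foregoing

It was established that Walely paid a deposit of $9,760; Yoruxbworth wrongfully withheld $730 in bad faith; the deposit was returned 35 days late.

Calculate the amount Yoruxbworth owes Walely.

$10,656

Doubled: 2 × $730 = $1,460
Minimum $2,580: $1,460 is below the minimum → $2,580
Late-return penalty: 35 × $180 = $6,300
Damages plus late penalty: $2,580 + $6,300 = $8,880
Costs and fees: 20% of $8,880 = $1,776
Total recovery: $8,880 + $1,776 = $10,656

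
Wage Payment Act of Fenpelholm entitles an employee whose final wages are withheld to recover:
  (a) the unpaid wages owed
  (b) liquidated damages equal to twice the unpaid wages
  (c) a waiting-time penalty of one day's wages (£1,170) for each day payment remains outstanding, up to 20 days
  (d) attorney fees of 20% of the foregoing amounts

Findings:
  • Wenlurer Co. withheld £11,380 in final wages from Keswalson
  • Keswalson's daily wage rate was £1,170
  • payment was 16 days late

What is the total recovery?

Doubled: 2 × £11,380 = £22,760
Penalty days: min(16, 20) = 16
Waiting-time penalty: 16 × £1,170 = £18,720
Subtotal: £11,380 + £22,760 + £18,720 = £52,860
Attorney fees: 20% of £52,860 = £10,572
Total award: £52,860 + £10,572 = £63,432

£63,432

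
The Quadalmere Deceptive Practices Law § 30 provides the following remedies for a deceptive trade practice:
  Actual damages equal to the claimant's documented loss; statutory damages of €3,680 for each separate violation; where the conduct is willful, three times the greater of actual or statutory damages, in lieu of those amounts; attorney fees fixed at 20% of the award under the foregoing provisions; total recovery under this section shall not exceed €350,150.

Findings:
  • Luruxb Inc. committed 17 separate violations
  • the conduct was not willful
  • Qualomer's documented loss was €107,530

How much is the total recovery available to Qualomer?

€204,108

Statutory damages: 17 × €3,680 = €62,560
Conduct not willful: the in-lieu enhancement does not apply.
Actual plus statutory damages: €107,530 + €62,560 = €170,090
Attorney fees: 20% of €170,090 = €34,018
Total before cap: €170,090 + €34,018 = €204,108
Cap at €350,150: €204,108 is within the cap, no reduction.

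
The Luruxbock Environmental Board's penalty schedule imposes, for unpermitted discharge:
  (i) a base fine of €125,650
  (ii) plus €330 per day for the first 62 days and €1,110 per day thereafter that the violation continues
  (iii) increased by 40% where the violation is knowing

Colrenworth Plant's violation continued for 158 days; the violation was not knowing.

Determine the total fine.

First 62 days: 62 × €330 = €20,460
Remaining days: (158 − 62) × €1,110 = €106,560
Per-day component: €20,460 + €106,560 = €127,020
Base plus per-day: €125,650 + €127,020 = €252,670
The violation was not knowing: no 40% increase.

€252,670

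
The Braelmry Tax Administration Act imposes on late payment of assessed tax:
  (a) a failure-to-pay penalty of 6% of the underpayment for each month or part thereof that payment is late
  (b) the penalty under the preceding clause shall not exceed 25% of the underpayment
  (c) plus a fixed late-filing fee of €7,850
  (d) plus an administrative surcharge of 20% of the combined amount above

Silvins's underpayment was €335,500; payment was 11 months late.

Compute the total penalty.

€110,070

Accrued rate: 6% × 11 = 66%, capped at 25% → 25%
Failure-to-pay penalty: 25% of €335,500 = €83,875
Penalty before surcharge: €83,875 + €7,850 = €91,725
Administrative surcharge: 20% of €91,725 = €18,345
Total penalty: €91,725 + €18,345 = €110,070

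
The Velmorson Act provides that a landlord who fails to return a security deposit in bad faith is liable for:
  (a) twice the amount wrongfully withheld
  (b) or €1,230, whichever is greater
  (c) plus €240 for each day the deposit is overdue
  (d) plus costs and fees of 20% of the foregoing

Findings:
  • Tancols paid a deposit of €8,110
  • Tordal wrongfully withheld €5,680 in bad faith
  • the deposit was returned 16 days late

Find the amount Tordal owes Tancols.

Recovery: €18,240

Doubled: 2 × €5,680 = €11,360
Minimum €1,230: €11,360 meets the minimum, no increase.
Late-return penalty: 16 × €240 = €3,840
Damages plus late penalty: €11,360 + €3,840 = €15,200
Costs and fees: 20% of €15,200 = €3,040
Total recovery: €15,200 + €3,040 = €18,240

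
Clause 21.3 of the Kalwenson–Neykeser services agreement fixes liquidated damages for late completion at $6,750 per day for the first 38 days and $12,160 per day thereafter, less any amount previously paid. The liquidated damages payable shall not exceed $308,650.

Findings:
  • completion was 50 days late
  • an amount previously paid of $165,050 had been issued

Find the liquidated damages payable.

$237,370

First 38 days: 38 × $6,750 = $256,500
Remaining days: (50 − 38) × $12,160 = $145,920
Accrued per-day damages: $256,500 + $145,920 = $402,420
Less amount previously paid: $402,420 − $165,050 = $237,370
Cap at $308,650: $237,370 is within the cap, no reduction.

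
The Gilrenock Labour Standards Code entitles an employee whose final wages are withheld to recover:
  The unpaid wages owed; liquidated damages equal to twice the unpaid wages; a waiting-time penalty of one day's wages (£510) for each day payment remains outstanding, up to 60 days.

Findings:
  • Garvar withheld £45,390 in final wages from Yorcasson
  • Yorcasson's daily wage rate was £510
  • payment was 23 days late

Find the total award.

Doubled: 2 × £45,390 = £90,780
Penalty days: min(23, 60) = 23
Waiting-time penalty: 23 × £510 = £11,730
Total award: £45,390 + £90,780 + £11,730 = £147,900

£147,900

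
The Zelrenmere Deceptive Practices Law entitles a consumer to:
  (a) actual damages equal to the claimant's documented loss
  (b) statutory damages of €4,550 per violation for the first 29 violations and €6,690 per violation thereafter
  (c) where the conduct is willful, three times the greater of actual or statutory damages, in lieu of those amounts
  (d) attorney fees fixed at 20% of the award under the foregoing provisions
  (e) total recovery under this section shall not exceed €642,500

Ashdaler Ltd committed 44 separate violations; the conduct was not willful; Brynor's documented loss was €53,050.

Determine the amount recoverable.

First 29 violations: 29 × €4,550 = €131,950
Remaining violations: (44 − 29) × €6,690 = €100,350
Statutory damages: €131,950 + €100,350 = €232,300
Conduct not willful: the in-lieu enhancement does not apply.
Actual plus statutory damages: €53,050 + €232,300 = €285,350
Attorney fees: 20% of €285,350 = €57,070
Total before cap: €285,350 + €57,070 = €342,420
Cap at €642,500: €342,420 is within the cap, no reduction.

€342,420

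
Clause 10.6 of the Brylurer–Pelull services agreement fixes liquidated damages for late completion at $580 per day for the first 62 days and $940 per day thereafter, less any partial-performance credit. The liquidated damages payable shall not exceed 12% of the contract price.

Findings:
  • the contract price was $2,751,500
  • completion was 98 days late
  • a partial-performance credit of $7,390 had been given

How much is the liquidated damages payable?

$62,410

First 62 days: 62 × $580 = $35,960
Remaining days: (98 − 62) × $940 = $33,840
Accrued per-day damages: $35,960 + $33,840 = $69,800
Less partial-performance credit: $69,800 − $7,390 = $62,410
Cap: 12% of $2,751,500 = $330,180
Cap at $330,180: $62,410 is within the cap, no reduction.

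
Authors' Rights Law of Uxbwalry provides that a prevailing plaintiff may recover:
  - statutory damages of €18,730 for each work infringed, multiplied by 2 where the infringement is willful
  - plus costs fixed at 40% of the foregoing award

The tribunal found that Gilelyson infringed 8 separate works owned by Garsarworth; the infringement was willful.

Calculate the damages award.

€419,552

Statutory damages: 8 × €18,730 = €149,840
Doubled: 2 × €149,840 = €299,680
Costs: 40% of €299,680 = €119,872
Award plus costs: €299,680 + €119,872 = €419,552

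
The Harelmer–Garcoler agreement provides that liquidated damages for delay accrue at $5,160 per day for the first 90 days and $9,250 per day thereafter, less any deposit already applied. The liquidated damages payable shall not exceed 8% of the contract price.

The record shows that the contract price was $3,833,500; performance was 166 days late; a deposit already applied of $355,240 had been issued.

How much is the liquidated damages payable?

$306,680

First 90 days: 90 × $5,160 = $464,400
Remaining days: (166 − 90) × $9,250 = $703,000
Accrued per-day damages: $464,400 + $703,000 = $1,167,400
Less deposit already applied: $1,167,400 − $355,240 = $812,160
Cap: 8% of $3,833,500 = $306,680
Cap at $306,680: $812,160 exceeds the cap → $306,680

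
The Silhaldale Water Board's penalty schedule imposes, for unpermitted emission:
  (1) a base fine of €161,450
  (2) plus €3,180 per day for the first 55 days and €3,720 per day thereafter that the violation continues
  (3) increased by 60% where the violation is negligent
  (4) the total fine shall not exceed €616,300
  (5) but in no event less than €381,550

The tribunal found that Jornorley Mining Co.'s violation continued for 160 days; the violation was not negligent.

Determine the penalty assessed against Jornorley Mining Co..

€616,300

First 55 days: 55 × €3,180 = €174,900
Remaining days: (160 − 55) × €3,720 = €390,600
Per-day component: €174,900 + €390,600 = €565,500
Base plus per-day: €161,450 + €565,500 = €726,950
The violation was not negligent: no 60% increase.
Cap at €616,300: €726,950 exceeds the cap → €616,300
Minimum €381,550: €616,300 meets the minimum, no increase.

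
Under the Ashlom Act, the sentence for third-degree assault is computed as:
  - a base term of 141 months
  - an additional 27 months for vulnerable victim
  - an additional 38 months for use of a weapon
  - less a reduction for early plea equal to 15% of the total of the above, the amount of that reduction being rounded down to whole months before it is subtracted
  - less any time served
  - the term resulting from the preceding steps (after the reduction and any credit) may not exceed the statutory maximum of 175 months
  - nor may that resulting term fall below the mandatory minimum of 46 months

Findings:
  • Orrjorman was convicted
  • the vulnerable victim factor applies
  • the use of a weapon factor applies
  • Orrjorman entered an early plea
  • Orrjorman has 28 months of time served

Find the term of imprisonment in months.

Vulnerable victim enhancement: +27 months
Use of a weapon enhancement: +38 months
Adjusted term: 141 months + 27 months + 38 months = 206 months
Early plea reduction: 15% of 206 months = 30 months (rounded down)
After reduction: 206 − 30 = 176 months
Less time served: 176 months − 28 months = 148 months
Cap at 175 months: 148 months is within the cap, no reduction.
Minimum 46 months: 148 months meets the minimum, no increase.

148 months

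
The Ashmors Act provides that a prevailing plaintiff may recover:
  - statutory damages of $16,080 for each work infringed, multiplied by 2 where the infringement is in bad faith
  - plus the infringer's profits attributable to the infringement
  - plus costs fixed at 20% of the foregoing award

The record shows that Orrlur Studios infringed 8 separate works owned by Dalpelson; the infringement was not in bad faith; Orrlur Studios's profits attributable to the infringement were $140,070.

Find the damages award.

Statutory damages: 8 × $16,080 = $128,640
Infringement not in bad faith: no ×2 enhancement.
Combined award: $128,640 + $140,070 = $268,710
Costs: 20% of $268,710 = $53,742
Award plus costs: $268,710 + $53,742 = $322,452

$322,452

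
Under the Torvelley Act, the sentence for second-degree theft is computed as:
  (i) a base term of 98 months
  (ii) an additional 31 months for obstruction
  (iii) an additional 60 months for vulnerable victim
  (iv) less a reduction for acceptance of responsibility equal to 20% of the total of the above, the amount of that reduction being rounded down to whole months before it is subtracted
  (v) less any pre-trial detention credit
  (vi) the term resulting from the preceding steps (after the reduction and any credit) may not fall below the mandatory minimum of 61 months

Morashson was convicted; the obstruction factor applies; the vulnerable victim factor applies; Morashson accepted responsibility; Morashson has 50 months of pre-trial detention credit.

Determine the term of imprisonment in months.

Obstruction enhancement: +31 months
Vulnerable victim enhancement: +60 months
Adjusted term: 98 months + 31 months + 60 months = 189 months
Acceptance of responsibility reduction: 20% of 189 months = 37 months (rounded down)
After reduction: 189 − 37 = 152 months
Less pre-trial detention credit: 152 months − 50 months = 102 months
Minimum 61 months: 102 months meets the minimum, no increase.

102 months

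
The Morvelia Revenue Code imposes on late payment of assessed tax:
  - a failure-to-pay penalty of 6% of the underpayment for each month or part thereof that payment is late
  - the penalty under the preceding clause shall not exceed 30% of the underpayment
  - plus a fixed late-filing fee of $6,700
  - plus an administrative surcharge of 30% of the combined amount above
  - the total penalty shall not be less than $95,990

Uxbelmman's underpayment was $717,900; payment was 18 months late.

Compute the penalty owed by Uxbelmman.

Accrued rate: 6% × 18 = 108%, capped at 30% → 30%
Failure-to-pay penalty: 30% of $717,900 = $215,370
Penalty before surcharge: $215,370 + $6,700 = $222,070
Administrative surcharge: 30% of $222,070 = $66,621
Total penalty: $222,070 + $66,621 = $288,691
Minimum $95,990: $288,691 meets the minimum, no increase.

$288,691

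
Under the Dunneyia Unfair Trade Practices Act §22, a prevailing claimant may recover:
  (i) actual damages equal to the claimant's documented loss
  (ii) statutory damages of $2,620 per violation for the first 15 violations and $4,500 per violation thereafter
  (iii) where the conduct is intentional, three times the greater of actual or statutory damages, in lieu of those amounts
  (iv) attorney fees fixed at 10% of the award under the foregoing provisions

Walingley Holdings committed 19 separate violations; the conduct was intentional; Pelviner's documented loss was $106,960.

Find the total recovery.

$352,968

First 15 violations: 15 × $2,620 = $39,300
Remaining violations: (19 − 15) × $4,500 = $18,000
Statutory damages: $39,300 + $18,000 = $57,300
Greater of actual damages ($106,960) or statutory damages ($57,300): $106,960
Trebled: 3 × $106,960 = $320,880
Attorney fees: 10% of $320,880 = $32,088
Total recovery: $320,880 + $32,088 = $352,968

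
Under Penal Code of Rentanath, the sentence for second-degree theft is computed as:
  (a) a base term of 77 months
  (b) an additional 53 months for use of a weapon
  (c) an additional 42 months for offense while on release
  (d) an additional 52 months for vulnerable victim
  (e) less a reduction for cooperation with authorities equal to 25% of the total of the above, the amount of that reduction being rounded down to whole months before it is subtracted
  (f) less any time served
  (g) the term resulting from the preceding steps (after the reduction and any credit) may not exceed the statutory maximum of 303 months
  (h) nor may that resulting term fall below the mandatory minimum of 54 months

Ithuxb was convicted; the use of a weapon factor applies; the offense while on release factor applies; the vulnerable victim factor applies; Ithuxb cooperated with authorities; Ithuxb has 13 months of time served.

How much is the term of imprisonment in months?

Sentence: 155 months

Use of a weapon enhancement: +53 months
Offense while on release enhancement: +42 months
Vulnerable victim enhancement: +52 months
Adjusted term: 77 months + 53 months + 42 months + 52 months = 224 months
Cooperation with authorities reduction: 25% of 224 months = 56 months (rounded down)
After reduction: 224 − 56 = 168 months
Less time served: 168 months − 13 months = 155 months
Cap at 303 months: 155 months is within the cap, no reduction.
Minimum 54 months: 155 months meets the minimum, no increase.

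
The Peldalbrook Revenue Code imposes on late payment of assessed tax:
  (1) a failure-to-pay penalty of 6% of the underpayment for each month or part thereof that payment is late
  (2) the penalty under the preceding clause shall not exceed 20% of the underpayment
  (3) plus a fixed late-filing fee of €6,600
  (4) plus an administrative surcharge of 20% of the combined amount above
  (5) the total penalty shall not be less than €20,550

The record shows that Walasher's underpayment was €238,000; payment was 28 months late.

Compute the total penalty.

Penalty: €65,040

Accrued rate: 6% × 28 = 168%, capped at 20% → 20%
Failure-to-pay penalty: 20% of €238,000 = €47,600
Penalty before surcharge: €47,600 + €6,600 = €54,200
Administrative surcharge: 20% of €54,200 = €10,840
Total penalty: €54,200 + €10,840 = €65,040
Minimum €20,550: €65,040 meets the minimum, no increase.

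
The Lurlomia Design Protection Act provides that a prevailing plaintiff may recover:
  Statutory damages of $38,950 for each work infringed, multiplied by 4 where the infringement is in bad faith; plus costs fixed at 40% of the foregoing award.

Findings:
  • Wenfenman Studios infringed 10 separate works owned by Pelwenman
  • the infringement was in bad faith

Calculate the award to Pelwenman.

$2,181,200

Statutory damages: 10 × $38,950 = $389,500
Multiplied by 4: 4 × $389,500 = $1,558,000
Costs: 40% of $1,558,000 = $623,200
Award plus costs: $1,558,000 + $623,200 = $2,181,200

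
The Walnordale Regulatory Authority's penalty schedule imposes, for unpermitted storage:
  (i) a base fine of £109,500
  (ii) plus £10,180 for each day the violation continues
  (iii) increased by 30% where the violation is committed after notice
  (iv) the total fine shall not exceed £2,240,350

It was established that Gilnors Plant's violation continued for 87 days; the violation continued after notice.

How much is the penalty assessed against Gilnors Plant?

Civil penalty: £1,293,708

Per-day component: 87 × £10,180 = £885,660
Base plus per-day: £109,500 + £885,660 = £995,160
Enhancement: 30% of £995,160 = £298,548
Enhanced fine: £995,160 + £298,548 = £1,293,708
Cap at £2,240,350: £1,293,708 is within the cap, no reduction.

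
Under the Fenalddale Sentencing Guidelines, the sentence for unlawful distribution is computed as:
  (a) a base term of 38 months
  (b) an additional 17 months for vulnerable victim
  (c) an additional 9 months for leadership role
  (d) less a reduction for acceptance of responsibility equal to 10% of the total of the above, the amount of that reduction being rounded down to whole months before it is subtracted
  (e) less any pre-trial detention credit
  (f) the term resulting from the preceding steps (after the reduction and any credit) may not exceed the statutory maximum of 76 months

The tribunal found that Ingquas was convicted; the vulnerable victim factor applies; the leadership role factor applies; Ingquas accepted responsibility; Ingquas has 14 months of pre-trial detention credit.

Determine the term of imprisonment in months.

44 months

Vulnerable victim enhancement: +17 months
Leadership role enhancement: +9 months
Adjusted term: 38 months + 17 months + 9 months = 64 months
Acceptance of responsibility reduction: 10% of 64 months = 6 months (rounded down)
After reduction: 64 − 6 = 58 months
Less pre-trial detention credit: 58 months − 14 months = 44 months
Cap at 76 months: 44 months is within the cap, no reduction.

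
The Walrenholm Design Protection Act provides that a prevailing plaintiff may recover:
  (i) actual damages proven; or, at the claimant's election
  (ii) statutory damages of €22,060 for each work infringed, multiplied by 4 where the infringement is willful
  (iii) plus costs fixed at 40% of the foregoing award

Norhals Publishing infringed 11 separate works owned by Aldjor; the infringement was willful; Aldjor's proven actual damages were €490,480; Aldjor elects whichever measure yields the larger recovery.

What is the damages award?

Statutory damages: 11 × €22,060 = €242,660
Multiplied by 4: 4 × €242,660 = €970,640
Greater of actual damages (€490,480) or enhanced statutory damages (€970,640): €970,640
Costs: 40% of €970,640 = €388,256
Award plus costs: €970,640 + €388,256 = €1,358,896

€1,358,896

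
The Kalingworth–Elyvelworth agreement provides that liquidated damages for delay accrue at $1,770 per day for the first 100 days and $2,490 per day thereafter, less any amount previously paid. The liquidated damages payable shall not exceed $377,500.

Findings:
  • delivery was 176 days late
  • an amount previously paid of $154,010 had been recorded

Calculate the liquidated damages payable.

First 100 days: 100 × $1,770 = $177,000
Remaining days: (176 − 100) × $2,490 = $189,240
Accrued per-day damages: $177,000 + $189,240 = $366,240
Less amount previously paid: $366,240 − $154,010 = $212,230
Cap at $377,500: $212,230 is within the cap, no reduction.

$212,230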